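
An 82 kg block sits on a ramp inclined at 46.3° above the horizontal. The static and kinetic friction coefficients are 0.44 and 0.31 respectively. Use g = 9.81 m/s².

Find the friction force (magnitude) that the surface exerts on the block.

f ≈ 172 N (up the incline)

The normal reaction is N = m g cos θ = 555.8 N.
For equilibrium along the incline, friction must balance the weight component: f = m g sin θ = 581.6 N up the slope.
Static friction can supply at most μ_s N = 244.5 N.
|581.6| exceeds 244.5 N, so the block slips down-slope; friction is kinetic, f = μ_k N = 0.31×555.8 = 172 N.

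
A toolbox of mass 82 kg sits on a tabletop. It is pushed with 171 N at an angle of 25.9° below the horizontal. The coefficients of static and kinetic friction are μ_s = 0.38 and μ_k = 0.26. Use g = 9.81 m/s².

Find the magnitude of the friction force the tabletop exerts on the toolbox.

Vertical equilibrium gives N = m g + P sin α = 879.1 N.
Horizontally, friction must balance P cos α = 153.8 N.
The static-friction limit is μ_s N = 334.1 N.
153.8 ≤ 334.1 N → static; friction equals the required 154 N.

f ≈ 154 N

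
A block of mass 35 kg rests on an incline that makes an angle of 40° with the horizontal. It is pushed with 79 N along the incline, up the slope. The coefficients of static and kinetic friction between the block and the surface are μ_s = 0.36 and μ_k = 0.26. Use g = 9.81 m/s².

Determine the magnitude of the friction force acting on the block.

Perpendicular to the surface, N = m g cos θ = 35·9.81·cos 40° = 263 N.
The friction needed for equilibrium is m g sin θ − P = 220.7 − 79 = 141.7 N, measured positive up-slope.
Static friction can supply at most μ_s N = 94.69 N.
Since |141.7| > 94.69 N, static friction cannot hold it; the block slides down the incline and kinetic friction applies: f = μ_k N = 0.26 × 263 = 68.4 N.

f ≈ 68.4 N (up the incline)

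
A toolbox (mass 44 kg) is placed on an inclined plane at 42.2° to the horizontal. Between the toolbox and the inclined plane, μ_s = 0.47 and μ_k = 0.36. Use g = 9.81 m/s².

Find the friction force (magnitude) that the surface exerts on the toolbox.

The normal reaction is N = m g cos θ = 319.8 N.
Along the slope the weight component is m g sin θ = 289.9 N; friction must supply exactly this, acting up-slope.
Static friction can supply at most μ_s N = 150.3 N.
|289.9| exceeds 150.3 N, so the toolbox slips down-slope; friction is kinetic, f = μ_k N = 0.36×319.8 = 115 N.

f ≈ 115 N (up the incline)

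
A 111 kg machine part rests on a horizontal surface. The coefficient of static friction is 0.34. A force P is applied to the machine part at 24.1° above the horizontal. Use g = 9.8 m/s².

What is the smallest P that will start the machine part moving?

P ≈ 352 N

N = m g − P sin α (the pull lifts the machine part).
At impending slip, P cos α = μ_s N = μ_s (m g − P sin α).
Solving: P (cos α + μ_s sin α) = μ_s m g → P = 0.34×1090/(cos 24.1° + 0.34 sin 24.1°) = 370/1.052 = 352 N.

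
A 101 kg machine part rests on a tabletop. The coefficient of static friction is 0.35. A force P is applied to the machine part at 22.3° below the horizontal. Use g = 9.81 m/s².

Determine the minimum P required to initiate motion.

N = m g + P sin α (the push presses the machine part into the tabletop).
At impending slip, P cos α = μ_s N = μ_s (m g + P sin α).
Solving: P (cos α − μ_s sin α) = μ_s m g → P = 0.35×991/(cos 22.3° − 0.35 sin 22.3°) = 347/0.7924 = 438 N.

P ≈ 438 N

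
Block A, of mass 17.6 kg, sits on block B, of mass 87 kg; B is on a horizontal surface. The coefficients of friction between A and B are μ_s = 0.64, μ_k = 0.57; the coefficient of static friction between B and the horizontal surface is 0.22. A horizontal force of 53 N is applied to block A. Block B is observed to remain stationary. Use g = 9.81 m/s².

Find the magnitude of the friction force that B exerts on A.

Between the blocks, N₁ = m_A g = 172.7 N.
So the A–B interface can sustain at most μ_s N₁ = 110.5 N of static friction.
P = 53 N is within that limit, so A and B move together (both at rest); the A–B friction is simply f₁ = P = 53 N.
B experiences an equal 53 N forward from A (third law). B is in equilibrium, so the floor supplies f₂ = 53 N of static friction (limit μ_s(m_A+m_B)g = 225.7 N, not exceeded).

f ≈ 53 N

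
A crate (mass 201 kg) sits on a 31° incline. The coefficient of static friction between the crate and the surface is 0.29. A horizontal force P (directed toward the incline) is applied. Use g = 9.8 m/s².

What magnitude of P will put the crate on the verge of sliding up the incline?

At impending motion up the slope, friction acts down-slope at its limit: f = μ_s N.
Perpendicular to the incline: N = m g cos θ + P sin θ.
Along the incline: P cos θ = m g sin θ + μ_s N = m g sin θ + μ_s (m g cos θ + P sin θ).
Solving, P (cos θ − μ_s sin θ) = m g (sin θ + μ_s cos θ), so P = 201×9.8×(sin 31° + 0.29 cos 31°)/(cos 31° − 0.29 sin 31°) = 1970×0.7636/0.7078 = 2130 N.

P ≈ 2130 N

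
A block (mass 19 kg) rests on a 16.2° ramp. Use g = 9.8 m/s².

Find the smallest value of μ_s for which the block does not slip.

μ_s,min ≈ 0.291

At the slip threshold m g sin θ = μ_s m g cos θ, so μ_s,min = tan θ.
μ_s,min = tan 16.2° = 0.291.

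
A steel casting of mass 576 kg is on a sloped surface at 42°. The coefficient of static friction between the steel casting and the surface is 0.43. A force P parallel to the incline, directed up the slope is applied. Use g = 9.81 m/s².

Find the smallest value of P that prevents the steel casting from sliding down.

P_min ≈ 1980 N

The steel casting tends to slide down (tan θ > μ_s), so at the point of impending slip friction acts up-slope at its limit: f = μ_s N.
P is parallel to the surface, so N = m g cos θ = 4200 N.
Along the incline: P + μ_s N = m g sin θ, so P = 3780 − 0.43×4200 = 1980 N.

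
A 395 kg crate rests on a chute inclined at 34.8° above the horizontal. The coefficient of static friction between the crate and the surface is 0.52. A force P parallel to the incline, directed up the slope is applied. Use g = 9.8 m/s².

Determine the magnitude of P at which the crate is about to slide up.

At impending motion up the slope, friction acts down-slope at its limit: f = μ_s N.
P is parallel to the surface, so N = m g cos θ = 3180 N.
Along the incline: P = m g sin θ + μ_s N = 2210 + 0.52×3180 = 3860 N.

P ≈ 3860 N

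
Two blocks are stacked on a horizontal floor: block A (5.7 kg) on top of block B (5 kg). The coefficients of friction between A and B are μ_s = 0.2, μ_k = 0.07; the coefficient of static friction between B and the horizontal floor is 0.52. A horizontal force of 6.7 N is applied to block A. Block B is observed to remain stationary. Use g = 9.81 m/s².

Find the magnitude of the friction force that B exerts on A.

Between the blocks, N₁ = m_A g = 55.92 N.
Maximum static friction on A from B: μ_s N₁ = 0.2×55.92 = 11.18 N.
Since P = 6.7 N ≤ 11.18 N, A does not slip on B; friction on A equals P = 6.7 N.
B experiences an equal 6.7 N forward from A (third law). B is in equilibrium, so the floor supplies f₂ = 6.7 N of static friction (limit μ_s(m_A+m_B)g = 54.58 N, not exceeded).

f ≈ 6.7 N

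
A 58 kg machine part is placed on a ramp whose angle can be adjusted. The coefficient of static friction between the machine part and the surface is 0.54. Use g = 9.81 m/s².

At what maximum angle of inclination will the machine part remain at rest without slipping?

At the slip threshold, m g sin θ = μ_s · m g cos θ, so tan θ = μ_s.
θ_max = arctan(0.54) = 28.4°.

θ_max ≈ 28.4°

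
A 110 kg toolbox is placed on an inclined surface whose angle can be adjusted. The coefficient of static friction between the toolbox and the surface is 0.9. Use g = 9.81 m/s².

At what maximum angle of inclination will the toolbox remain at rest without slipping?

θ_max ≈ 42°

At the slip threshold, m g sin θ = μ_s · m g cos θ, so tan θ = μ_s.
θ_max = arctan(0.9) = 42°.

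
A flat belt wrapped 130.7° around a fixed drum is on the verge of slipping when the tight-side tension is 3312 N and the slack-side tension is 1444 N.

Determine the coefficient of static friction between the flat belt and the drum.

T₂/T₁ = e^{μβ} → μ = ln(T₂/T₁)/β.
β = 130.7° = 2.281 rad.
μ = ln(3312/1444)/2.281 = ln(2.294)/2.281 = 0.364.

μ ≈ 0.364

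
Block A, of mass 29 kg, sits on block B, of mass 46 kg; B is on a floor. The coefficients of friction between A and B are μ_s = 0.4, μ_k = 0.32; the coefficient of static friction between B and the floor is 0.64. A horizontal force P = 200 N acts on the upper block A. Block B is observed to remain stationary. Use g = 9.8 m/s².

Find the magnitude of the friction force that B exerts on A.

The normal force B exerts on A is simply A's weight, N₁ = 284.2 N.
Maximum static friction on A from B: μ_s N₁ = 0.4×284.2 = 113.7 N.
Since P = 200 N > 113.7 N, A slides on B; the A–B friction is kinetic: f₁ = μ_k N₁ = 0.32×284.2 = 90.9 N.
By Newton's third law B feels 90.9 N forward from A. With B stationary, the floor's static friction on B balances it: f₂ = 90.9 N (well within μ_s(m_A+m_B)g = 470.4 N).

f ≈ 90.9 N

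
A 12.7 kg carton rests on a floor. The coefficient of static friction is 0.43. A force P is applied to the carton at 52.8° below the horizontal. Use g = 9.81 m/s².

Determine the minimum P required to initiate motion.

P ≈ 204 N

N = m g + P sin α (the push presses the carton into the floor).
At impending slip, P cos α = μ_s N = μ_s (m g + P sin α).
Solving: P (cos α − μ_s sin α) = μ_s m g → P = 0.43×125/(cos 52.8° − 0.43 sin 52.8°) = 53.6/0.2621 = 204 N.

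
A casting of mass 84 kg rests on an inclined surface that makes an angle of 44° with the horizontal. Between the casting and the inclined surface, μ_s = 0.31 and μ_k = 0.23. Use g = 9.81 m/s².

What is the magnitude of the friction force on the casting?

The normal reaction is N = m g cos θ = 592.8 N.
Along the slope the weight component is m g sin θ = 572.4 N; friction must supply exactly this, acting up-slope.
Static friction can supply at most μ_s N = 183.8 N.
|572.4| exceeds 183.8 N, so the casting slips down-slope; friction is kinetic, f = μ_k N = 0.23×592.8 = 136 N.

f ≈ 136 N (up the incline)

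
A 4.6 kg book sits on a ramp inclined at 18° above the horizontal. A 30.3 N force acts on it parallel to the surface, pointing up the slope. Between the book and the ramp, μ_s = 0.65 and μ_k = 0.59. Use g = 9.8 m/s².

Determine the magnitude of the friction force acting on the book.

Normal force: N = m g cos θ = 4.6 × 9.8 × cos 18° = 42.87 N.
Parallel to the incline, ΣF = 0 gives f = m g sin θ − P = 13.93 − 30.3 = -16.37 N (up-slope positive).
Static friction can supply at most μ_s N = 27.87 N.
Since |-16.37| ≤ 27.87 N, the book remains in static equilibrium and friction takes exactly the required value.

f ≈ 16.4 N (down the incline)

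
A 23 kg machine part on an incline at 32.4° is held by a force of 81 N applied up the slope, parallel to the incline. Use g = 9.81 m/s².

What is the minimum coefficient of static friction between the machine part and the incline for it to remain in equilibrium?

μ_s,min ≈ 0.209

N = m g cos θ = 190.5 N.
Friction must make up the shortfall along the incline: f = m g sin θ − P = 120.9 − 81 = 39.9 N.
At the threshold f = μ_s N, so μ_s,min = 39.9/190.5 = 0.209.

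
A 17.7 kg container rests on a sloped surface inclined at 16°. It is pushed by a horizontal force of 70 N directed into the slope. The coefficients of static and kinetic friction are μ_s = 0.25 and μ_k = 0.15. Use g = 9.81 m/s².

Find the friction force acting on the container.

The horizontal push has a component P sin θ into the surface, so N = m g cos θ + P sin θ = 166.9 + 19.29 = 186.2 N.
Parallel to the incline: P cos θ − m g sin θ = 67.29 − 47.86 = 19.43 N; the friction needed to balance this is 19.43 N acting down the slope.
The limit of static friction is μ_s N = 46.55 N.
Since 19.43 N is within the 46.55 N limit, the container stays put and friction is exactly 19.4 N.

f ≈ 19.4 N (down the incline)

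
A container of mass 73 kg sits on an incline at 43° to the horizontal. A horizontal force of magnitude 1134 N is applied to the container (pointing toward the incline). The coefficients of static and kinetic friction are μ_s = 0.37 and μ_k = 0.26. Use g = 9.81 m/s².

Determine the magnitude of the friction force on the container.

The horizontal push has a component P sin θ into the surface, so N = m g cos θ + P sin θ = 523.7 + 773.4 = 1297 N.
Along the incline, the net driving force (taking up-slope positive) is P cos θ − m g sin θ = 829.4 − 488.4 = 341 N, so equilibrium requires friction f = -341 N (down-slope).
The limit of static friction is μ_s N = 479.9 N.
|f_req| = 341 ≤ 479.9 N → the container is in equilibrium; friction equals the required value.

f ≈ 341 N (down the incline)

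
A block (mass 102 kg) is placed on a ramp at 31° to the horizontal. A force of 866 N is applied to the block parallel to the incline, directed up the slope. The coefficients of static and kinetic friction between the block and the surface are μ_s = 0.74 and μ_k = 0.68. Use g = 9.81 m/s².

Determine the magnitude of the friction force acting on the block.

Perpendicular to the surface, N = m g cos θ = 102·9.81·cos 31° = 857.7 N.
Parallel to the incline, ΣF = 0 gives f = m g sin θ − P = 515.4 − 866 = -350.6 N (up-slope positive).
Static friction can supply at most μ_s N = 634.7 N.
Since |-350.6| ≤ 634.7 N, static friction is sufficient; f equals the required value, not μ_s N.

f ≈ 351 N (down the incline)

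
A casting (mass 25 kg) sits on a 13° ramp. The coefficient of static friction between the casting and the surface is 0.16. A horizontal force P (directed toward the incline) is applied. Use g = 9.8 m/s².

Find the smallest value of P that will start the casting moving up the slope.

P ≈ 99.4 N

At impending motion up the slope, friction acts down-slope at its limit: f = μ_s N.
Perpendicular to the incline: N = m g cos θ + P sin θ.
Along the incline: P cos θ = m g sin θ + μ_s N = m g sin θ + μ_s (m g cos θ + P sin θ).
Solving, P (cos θ − μ_s sin θ) = m g (sin θ + μ_s cos θ), so P = 25×9.8×(sin 13° + 0.16 cos 13°)/(cos 13° − 0.16 sin 13°) = 245×0.3809/0.9384 = 99.4 N.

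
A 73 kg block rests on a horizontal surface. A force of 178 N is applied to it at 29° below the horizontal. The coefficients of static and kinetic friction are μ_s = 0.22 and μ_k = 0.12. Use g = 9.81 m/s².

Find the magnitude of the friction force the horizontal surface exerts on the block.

f ≈ 156 N

Vertical equilibrium gives N = m g + P sin α = 802.4 N.
Horizontally, friction must balance P cos α = 155.7 N.
The static-friction limit is μ_s N = 176.5 N.
155.7 ≤ 176.5 N → static; friction equals the required 156 N.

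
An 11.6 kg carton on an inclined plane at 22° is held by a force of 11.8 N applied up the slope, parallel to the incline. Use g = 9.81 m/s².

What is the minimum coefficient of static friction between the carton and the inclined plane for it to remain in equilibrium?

N = m g cos θ = 105.5 N.
Friction must make up the shortfall along the incline: f = m g sin θ − P = 42.63 − 11.8 = 30.83 N.
At the threshold f = μ_s N, so μ_s,min = 30.83/105.5 = 0.292.

μ_s,min ≈ 0.292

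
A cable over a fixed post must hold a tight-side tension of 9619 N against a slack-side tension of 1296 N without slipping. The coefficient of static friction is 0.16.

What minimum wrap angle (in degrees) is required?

T₂/T₁ = e^{μβ} → β = ln(T₂/T₁)/μ.
β = ln(9619/1296)/0.16 = 2.004/0.16 = 12.53 rad.
In degrees: β = 12.53 × 180/π = 718°.

β_min ≈ 718°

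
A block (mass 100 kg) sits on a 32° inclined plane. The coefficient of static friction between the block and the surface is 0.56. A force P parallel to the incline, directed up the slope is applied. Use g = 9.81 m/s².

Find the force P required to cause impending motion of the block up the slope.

P ≈ 986 N

At impending motion up the slope, friction acts down-slope at its limit: f = μ_s N.
P is parallel to the surface, so N = m g cos θ = 832 N.
Along the incline: P = m g sin θ + μ_s N = 520 + 0.56×832 = 986 N.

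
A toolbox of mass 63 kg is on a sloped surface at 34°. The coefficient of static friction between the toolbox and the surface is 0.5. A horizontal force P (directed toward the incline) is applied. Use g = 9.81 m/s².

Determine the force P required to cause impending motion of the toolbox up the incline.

P ≈ 1100 N

At impending motion up the slope, friction acts down-slope at its limit: f = μ_s N.
Perpendicular to the incline: N = m g cos θ + P sin θ.
Along the incline: P cos θ = m g sin θ + μ_s N = m g sin θ + μ_s (m g cos θ + P sin θ).
Solving, P (cos θ − μ_s sin θ) = m g (sin θ + μ_s cos θ), so P = 63×9.81×(sin 34° + 0.5 cos 34°)/(cos 34° − 0.5 sin 34°) = 618×0.9737/0.5494 = 1100 N.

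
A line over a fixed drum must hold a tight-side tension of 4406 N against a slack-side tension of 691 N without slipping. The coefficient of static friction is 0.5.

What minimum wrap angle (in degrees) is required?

T₂/T₁ = e^{μβ} → β = ln(T₂/T₁)/μ.
β = ln(4406/691)/0.5 = 1.853/0.5 = 3.705 rad.
In degrees: β = 3.705 × 180/π = 212°.

β_min ≈ 212°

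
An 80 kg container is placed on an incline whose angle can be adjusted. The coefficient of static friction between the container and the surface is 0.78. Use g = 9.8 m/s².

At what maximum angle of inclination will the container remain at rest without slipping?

At the slip threshold, m g sin θ = μ_s · m g cos θ, so tan θ = μ_s.
θ_max = arctan(0.78) = 38°.

θ_max ≈ 38°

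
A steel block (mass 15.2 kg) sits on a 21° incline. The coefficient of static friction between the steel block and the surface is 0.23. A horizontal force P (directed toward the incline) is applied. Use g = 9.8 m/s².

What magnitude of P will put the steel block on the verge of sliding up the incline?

P ≈ 100 N

At impending motion up the slope, friction acts down-slope at its limit: f = μ_s N.
Perpendicular to the incline: N = m g cos θ + P sin θ.
Along the incline: P cos θ = m g sin θ + μ_s N = m g sin θ + μ_s (m g cos θ + P sin θ).
Solving, P (cos θ − μ_s sin θ) = m g (sin θ + μ_s cos θ), so P = 15.2×9.8×(sin 21° + 0.23 cos 21°)/(cos 21° − 0.23 sin 21°) = 149×0.5731/0.8512 = 100 N.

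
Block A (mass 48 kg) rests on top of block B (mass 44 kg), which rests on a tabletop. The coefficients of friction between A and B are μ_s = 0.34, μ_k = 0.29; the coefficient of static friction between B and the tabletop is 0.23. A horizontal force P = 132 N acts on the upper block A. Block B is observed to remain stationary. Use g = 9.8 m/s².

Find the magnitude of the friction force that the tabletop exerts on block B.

f ≈ 132 N

Normal force at the A–B interface: N₁ = m_A g = 470.4 N.
So the A–B interface can sustain at most μ_s N₁ = 159.9 N of static friction.
Since P = 132 N ≤ 159.9 N, A does not slip on B; friction on A equals P = 132 N.
B experiences an equal 132 N forward from A (third law). B is in equilibrium, so the floor supplies f₂ = 132 N of static friction (limit μ_s(m_A+m_B)g = 207.4 N, not exceeded).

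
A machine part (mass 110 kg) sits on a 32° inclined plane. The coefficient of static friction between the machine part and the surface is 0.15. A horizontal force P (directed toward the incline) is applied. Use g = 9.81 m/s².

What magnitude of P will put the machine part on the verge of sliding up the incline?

At impending motion up the slope, friction acts down-slope at its limit: f = μ_s N.
Perpendicular to the incline: N = m g cos θ + P sin θ.
Along the incline: P cos θ = m g sin θ + μ_s N = m g sin θ + μ_s (m g cos θ + P sin θ).
Solving, P (cos θ − μ_s sin θ) = m g (sin θ + μ_s cos θ), so P = 110×9.81×(sin 32° + 0.15 cos 32°)/(cos 32° − 0.15 sin 32°) = 1080×0.6571/0.7686 = 923 N.

P ≈ 923 N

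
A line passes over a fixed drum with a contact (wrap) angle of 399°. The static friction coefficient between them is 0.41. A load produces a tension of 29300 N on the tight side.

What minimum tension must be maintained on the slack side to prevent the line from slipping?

T_min ≈ 1690 N

Capstan equation at impending slip: T_tight/T_slack = e^{μβ}.
β = 399° = 6.964 rad; e^{μβ} = e^{0.41×6.964} = 17.38.
T_slack = T_tight / e^{μβ} = 29300 / 17.38 = 1690 N.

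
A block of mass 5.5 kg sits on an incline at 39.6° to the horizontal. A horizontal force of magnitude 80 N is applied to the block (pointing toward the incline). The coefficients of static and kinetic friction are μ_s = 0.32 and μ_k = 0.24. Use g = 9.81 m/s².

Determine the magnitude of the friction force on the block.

f ≈ 27.2 N (down the incline)

The horizontal push has a component P sin θ into the surface, so N = m g cos θ + P sin θ = 41.57 + 50.99 = 92.57 N.
Parallel to the incline: P cos θ − m g sin θ = 61.64 − 34.39 = 27.25 N; the friction needed to balance this is 27.25 N acting down the slope.
Maximum static friction: μ_s N = 0.32 × 92.57 = 29.62 N.
Since 27.25 N is within the 29.62 N limit, the block stays put and friction is exactly 27.2 N.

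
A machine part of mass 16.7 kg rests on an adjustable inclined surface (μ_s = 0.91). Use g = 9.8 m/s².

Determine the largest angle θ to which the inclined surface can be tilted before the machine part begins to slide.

At the slip threshold, m g sin θ = μ_s · m g cos θ, so tan θ = μ_s.
θ_max = arctan(0.91) = 42.3°.

θ_max ≈ 42.3°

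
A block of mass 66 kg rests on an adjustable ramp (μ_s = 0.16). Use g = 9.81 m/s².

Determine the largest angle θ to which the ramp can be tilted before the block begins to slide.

θ_max ≈ 9.09°

At the slip threshold, m g sin θ = μ_s · m g cos θ, so tan θ = μ_s.
θ_max = arctan(0.16) = 9.09°.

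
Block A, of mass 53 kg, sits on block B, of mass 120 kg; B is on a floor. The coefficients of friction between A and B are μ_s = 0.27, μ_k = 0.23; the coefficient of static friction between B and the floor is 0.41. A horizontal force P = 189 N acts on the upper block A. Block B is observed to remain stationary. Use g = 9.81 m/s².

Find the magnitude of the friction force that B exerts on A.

The normal force B exerts on A is simply A's weight, N₁ = 519.9 N.
So the A–B interface can sustain at most μ_s N₁ = 140.4 N of static friction.
P = 189 N exceeds that limit, so A slips over B and the interface friction becomes kinetic: f₁ = μ_k N₁ = 0.23×519.9 = 120 N.
B experiences an equal 120 N forward from A (third law). B is in equilibrium, so the floor supplies f₂ = 120 N of static friction (limit μ_s(m_A+m_B)g = 695.8 N, not exceeded).

f ≈ 120 N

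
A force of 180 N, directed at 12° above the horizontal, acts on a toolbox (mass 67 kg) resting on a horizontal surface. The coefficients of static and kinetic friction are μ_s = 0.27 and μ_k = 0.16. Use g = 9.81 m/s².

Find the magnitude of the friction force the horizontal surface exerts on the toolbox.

The vertical component of P reduces the normal force: N = m g − P sin α = 657.3 − 37.42 = 619.8 N.
The horizontal driving force is P cos α = 176.1 N, so equilibrium needs friction f = 176.1 N.
The static-friction limit is μ_s N = 167.4 N.
The required friction exceeds μ_s N, so the toolbox moves and f = μ_k N = 99.2 N.

f ≈ 99.2 N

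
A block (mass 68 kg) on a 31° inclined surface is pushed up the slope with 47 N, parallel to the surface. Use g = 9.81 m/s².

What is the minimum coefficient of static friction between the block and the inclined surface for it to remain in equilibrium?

N = m g cos θ = 571.8 N.
Friction must make up the shortfall along the incline: f = m g sin θ − P = 343.6 − 47 = 296.6 N.
At the threshold f = μ_s N, so μ_s,min = 296.6/571.8 = 0.519.

μ_s,min ≈ 0.519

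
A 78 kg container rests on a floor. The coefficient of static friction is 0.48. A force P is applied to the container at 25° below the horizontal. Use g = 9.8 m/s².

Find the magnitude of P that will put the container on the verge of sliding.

P ≈ 522 N

N = m g + P sin α (the push presses the container into the floor).
At impending slip, P cos α = μ_s N = μ_s (m g + P sin α).
Solving: P (cos α − μ_s sin α) = μ_s m g → P = 0.48×764/(cos 25° − 0.48 sin 25°) = 367/0.7035 = 522 N.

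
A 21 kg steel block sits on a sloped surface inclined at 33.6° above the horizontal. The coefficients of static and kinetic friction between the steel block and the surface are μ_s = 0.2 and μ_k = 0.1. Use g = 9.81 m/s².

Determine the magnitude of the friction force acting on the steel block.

f ≈ 17.2 N (up the incline)

Perpendicular to the surface, N = m g cos θ = 21·9.81·cos 33.6° = 171.6 N.
For equilibrium along the incline, friction must balance the weight component: f = m g sin θ = 114 N up the slope.
Maximum static friction available: μ_s N = 0.2 × 171.6 = 34.32 N.
Since |114| > 34.32 N, static friction cannot hold it; the steel block slides down the incline and kinetic friction applies: f = μ_k N = 0.1 × 171.6 = 17.2 N.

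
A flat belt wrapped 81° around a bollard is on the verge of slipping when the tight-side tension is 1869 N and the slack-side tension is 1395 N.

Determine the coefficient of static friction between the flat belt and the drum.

T₂/T₁ = e^{μβ} → μ = ln(T₂/T₁)/β.
β = 81° = 1.414 rad.
μ = ln(1869/1395)/1.414 = ln(1.34)/1.414 = 0.207.

μ ≈ 0.207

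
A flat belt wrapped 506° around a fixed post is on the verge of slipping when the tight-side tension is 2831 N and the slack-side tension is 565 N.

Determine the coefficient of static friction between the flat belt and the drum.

μ ≈ 0.182

T₂/T₁ = e^{μβ} → μ = ln(T₂/T₁)/β.
β = 506° = 8.831 rad.
μ = ln(2831/565)/8.831 = ln(5.011)/8.831 = 0.182.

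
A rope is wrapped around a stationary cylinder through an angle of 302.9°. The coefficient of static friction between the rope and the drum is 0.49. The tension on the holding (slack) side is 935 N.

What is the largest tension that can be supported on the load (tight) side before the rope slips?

At impending slip the capstan equation gives T₂/T₁ = e^{μβ} with β in radians.
β = 302.9° × π/180 = 5.287 rad.
e^{μβ} = e^{0.49×5.287} = 13.34.
T₂ = T₁ · e^{μβ} = 935 × 13.34 = 12500 N.

T_max ≈ 12500 N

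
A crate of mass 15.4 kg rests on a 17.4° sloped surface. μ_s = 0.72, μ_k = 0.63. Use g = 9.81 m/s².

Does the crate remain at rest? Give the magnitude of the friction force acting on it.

f ≈ 45.2 N

N = m g cos θ = 144 N.
Down-slope weight component: m g sin θ = 45.2 N.
μ_s N = 104 N.
45.2 ≤ 104 N, so it stays put; friction = 45.2 N.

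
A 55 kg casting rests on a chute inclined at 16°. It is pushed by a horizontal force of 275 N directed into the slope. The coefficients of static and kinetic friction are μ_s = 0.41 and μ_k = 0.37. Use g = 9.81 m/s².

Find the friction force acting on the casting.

f ≈ 116 N (down the incline)

Resolve perpendicular to the incline: N = m g cos θ + P sin θ = 55×9.81×cos 16° + 275×sin 16° = 594.4 N.
Parallel to the incline: P cos θ − m g sin θ = 264.3 − 148.7 = 115.6 N; the friction needed to balance this is 115.6 N acting down the slope.
Maximum static friction: μ_s N = 0.41 × 594.4 = 243.7 N.
Since 115.6 N is within the 243.7 N limit, the casting stays put and friction is exactly 116 N.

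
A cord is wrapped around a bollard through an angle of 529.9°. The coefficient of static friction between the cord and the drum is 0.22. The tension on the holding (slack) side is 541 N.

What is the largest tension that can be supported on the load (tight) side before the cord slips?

At impending slip the capstan equation gives T₂/T₁ = e^{μβ} with β in radians.
β = 529.9° × π/180 = 9.248 rad.
e^{μβ} = e^{0.22×9.248} = 7.65.
T₂ = T₁ · e^{μβ} = 541 × 7.65 = 4140 N.

T_max ≈ 4140 N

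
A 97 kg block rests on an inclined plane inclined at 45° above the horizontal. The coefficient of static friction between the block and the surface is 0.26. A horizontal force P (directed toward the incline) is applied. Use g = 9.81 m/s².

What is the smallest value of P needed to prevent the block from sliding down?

The block tends to slide down (tan θ > μ_s), so at the point of impending slip friction acts up-slope at its limit: f = μ_s N.
Perpendicular to the incline: N = m g cos θ + P sin θ.
Along the incline: P cos θ + μ_s N = m g sin θ, i.e. P cos θ + μ_s (m g cos θ + P sin θ) = m g sin θ.
Solving, P (cos θ + μ_s sin θ) = m g (sin θ − μ_s cos θ), so P = 952×0.5233/0.891 = 559 N.

P_min ≈ 559 N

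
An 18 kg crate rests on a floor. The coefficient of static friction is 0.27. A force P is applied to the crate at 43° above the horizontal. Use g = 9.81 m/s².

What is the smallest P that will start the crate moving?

N = m g − P sin α (the pull lifts the crate).
At impending slip, P cos α = μ_s N = μ_s (m g − P sin α).
Solving: P (cos α + μ_s sin α) = μ_s m g → P = 0.27×177/(cos 43° + 0.27 sin 43°) = 47.7/0.9155 = 52.1 N.

P ≈ 52.1 N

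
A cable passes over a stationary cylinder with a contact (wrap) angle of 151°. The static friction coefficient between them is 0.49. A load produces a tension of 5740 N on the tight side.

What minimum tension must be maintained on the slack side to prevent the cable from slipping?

T_min ≈ 1580 N

Capstan equation at impending slip: T_tight/T_slack = e^{μβ}.
β = 151° = 2.635 rad; e^{μβ} = e^{0.49×2.635} = 3.638.
T_slack = T_tight / e^{μβ} = 5740 / 3.638 = 1580 N.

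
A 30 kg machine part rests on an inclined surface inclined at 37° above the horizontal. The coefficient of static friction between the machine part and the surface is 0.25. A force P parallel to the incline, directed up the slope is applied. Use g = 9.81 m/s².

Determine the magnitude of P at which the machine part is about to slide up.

P ≈ 236 N

At impending motion up the slope, friction acts down-slope at its limit: f = μ_s N.
P is parallel to the surface, so N = m g cos θ = 235 N.
Along the incline: P = m g sin θ + μ_s N = 177 + 0.25×235 = 236 N.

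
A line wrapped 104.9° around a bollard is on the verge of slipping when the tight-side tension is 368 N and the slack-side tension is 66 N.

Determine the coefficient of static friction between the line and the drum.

T₂/T₁ = e^{μβ} → μ = ln(T₂/T₁)/β.
β = 104.9° = 1.831 rad.
μ = ln(368/66)/1.831 = ln(5.576)/1.831 = 0.939.

μ ≈ 0.939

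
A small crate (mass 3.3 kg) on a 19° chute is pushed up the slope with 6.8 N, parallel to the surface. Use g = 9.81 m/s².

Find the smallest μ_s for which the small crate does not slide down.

N = m g cos θ = 30.61 N.
Friction must make up the shortfall along the incline: f = m g sin θ − P = 10.54 − 6.8 = 3.74 N.
At the threshold f = μ_s N, so μ_s,min = 3.74/30.61 = 0.122.

μ_s,min ≈ 0.122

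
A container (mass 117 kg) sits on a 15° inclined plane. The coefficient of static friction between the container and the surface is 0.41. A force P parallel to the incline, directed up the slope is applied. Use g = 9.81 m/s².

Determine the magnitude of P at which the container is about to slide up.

P ≈ 752 N

At impending motion up the slope, friction acts down-slope at its limit: f = μ_s N.
P is parallel to the surface, so N = m g cos θ = 1110 N.
Along the incline: P = m g sin θ + μ_s N = 297 + 0.41×1110 = 752 N.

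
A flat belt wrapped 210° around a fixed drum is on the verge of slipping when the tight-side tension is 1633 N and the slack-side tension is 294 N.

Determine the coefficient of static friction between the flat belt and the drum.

μ ≈ 0.468

T₂/T₁ = e^{μβ} → μ = ln(T₂/T₁)/β.
β = 210° = 3.665 rad.
μ = ln(1633/294)/3.665 = ln(5.554)/3.665 = 0.468.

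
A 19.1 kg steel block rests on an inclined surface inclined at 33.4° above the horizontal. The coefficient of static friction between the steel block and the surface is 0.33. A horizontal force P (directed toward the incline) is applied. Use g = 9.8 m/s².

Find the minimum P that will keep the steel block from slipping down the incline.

P_min ≈ 50.6 N

The steel block tends to slide down (tan θ > μ_s), so at the point of impending slip friction acts up-slope at its limit: f = μ_s N.
Perpendicular to the incline: N = m g cos θ + P sin θ.
Along the incline: P cos θ + μ_s N = m g sin θ, i.e. P cos θ + μ_s (m g cos θ + P sin θ) = m g sin θ.
Solving, P (cos θ + μ_s sin θ) = m g (sin θ − μ_s cos θ), so P = 187×0.275/1.017 = 50.6 N.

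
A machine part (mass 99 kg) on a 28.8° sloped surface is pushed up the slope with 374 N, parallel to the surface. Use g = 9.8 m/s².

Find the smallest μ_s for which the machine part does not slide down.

μ_s,min ≈ 0.11

N = m g cos θ = 850.2 N.
Friction must make up the shortfall along the incline: f = m g sin θ − P = 467.4 − 374 = 93.4 N.
At the threshold f = μ_s N, so μ_s,min = 93.4/850.2 = 0.11.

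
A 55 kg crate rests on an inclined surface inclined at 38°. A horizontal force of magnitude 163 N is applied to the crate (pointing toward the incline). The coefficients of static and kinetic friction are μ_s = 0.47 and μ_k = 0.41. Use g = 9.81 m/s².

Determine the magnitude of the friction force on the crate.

f ≈ 204 N (up the incline)

Resolve perpendicular to the incline: N = m g cos θ + P sin θ = 55×9.81×cos 38° + 163×sin 38° = 525.5 N.
Along the incline, the net driving force (taking up-slope positive) is P cos θ − m g sin θ = 128.4 − 332.2 = -203.7 N, so equilibrium requires friction f = 203.7 N (up-slope).
The limit of static friction is μ_s N = 247 N.
Since 203.7 N is within the 247 N limit, the crate stays put and friction is exactly 204 N.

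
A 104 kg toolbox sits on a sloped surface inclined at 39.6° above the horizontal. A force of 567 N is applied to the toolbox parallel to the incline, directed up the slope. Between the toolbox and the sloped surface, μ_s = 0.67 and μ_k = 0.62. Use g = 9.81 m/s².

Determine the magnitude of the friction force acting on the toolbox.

Normal force: N = m g cos θ = 104 × 9.81 × cos 39.6° = 786.1 N.
For equilibrium along the incline the friction force must supply f = m g sin θ − P = 650.3 − 567 = 83.33 N (positive meaning up-slope).
Static friction can supply at most μ_s N = 526.7 N.
Since |83.33| ≤ 526.7 N, no slip — friction simply equals what equilibrium demands.

f ≈ 83.3 N (up the incline)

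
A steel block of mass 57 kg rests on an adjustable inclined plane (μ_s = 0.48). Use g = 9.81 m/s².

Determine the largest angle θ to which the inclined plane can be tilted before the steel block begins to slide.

θ_max ≈ 25.6°

At the slip threshold, m g sin θ = μ_s · m g cos θ, so tan θ = μ_s.
θ_max = arctan(0.48) = 25.6°.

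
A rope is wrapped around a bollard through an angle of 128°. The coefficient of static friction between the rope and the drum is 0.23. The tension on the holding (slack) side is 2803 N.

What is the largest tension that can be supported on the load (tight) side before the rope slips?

At impending slip the capstan equation gives T₂/T₁ = e^{μβ} with β in radians.
β = 128° × π/180 = 2.234 rad.
e^{μβ} = e^{0.23×2.234} = 1.672.
T₂ = T₁ · e^{μβ} = 2803 × 1.672 = 4690 N.

T_max ≈ 4690 N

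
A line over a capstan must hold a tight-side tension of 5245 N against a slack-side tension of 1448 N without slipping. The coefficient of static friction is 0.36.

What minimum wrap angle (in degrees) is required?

T₂/T₁ = e^{μβ} → β = ln(T₂/T₁)/μ.
β = ln(5245/1448)/0.36 = 1.287/0.36 = 3.575 rad.
In degrees: β = 3.575 × 180/π = 205°.

β_min ≈ 205°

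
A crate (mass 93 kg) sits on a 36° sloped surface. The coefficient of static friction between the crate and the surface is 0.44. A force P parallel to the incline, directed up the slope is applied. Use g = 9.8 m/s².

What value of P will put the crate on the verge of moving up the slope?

At impending motion up the slope, friction acts down-slope at its limit: f = μ_s N.
P is parallel to the surface, so N = m g cos θ = 737 N.
Along the incline: P = m g sin θ + μ_s N = 536 + 0.44×737 = 860 N.

P ≈ 860 N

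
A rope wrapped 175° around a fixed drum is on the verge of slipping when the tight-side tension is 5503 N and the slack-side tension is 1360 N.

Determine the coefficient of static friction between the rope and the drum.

T₂/T₁ = e^{μβ} → μ = ln(T₂/T₁)/β.
β = 175° = 3.054 rad.
μ = ln(5503/1360)/3.054 = ln(4.046)/3.054 = 0.458.

μ ≈ 0.458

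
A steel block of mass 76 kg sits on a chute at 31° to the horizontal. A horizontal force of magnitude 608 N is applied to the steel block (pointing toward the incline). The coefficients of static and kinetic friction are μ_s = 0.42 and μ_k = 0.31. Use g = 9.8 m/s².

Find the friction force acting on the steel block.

f ≈ 138 N (down the incline)

The horizontal push has a component P sin θ into the surface, so N = m g cos θ + P sin θ = 638.4 + 313.1 = 951.6 N.
Along the incline, the net driving force (taking up-slope positive) is P cos θ − m g sin θ = 521.2 − 383.6 = 137.6 N, so equilibrium requires friction f = -137.6 N (down-slope).
Maximum static friction: μ_s N = 0.42 × 951.6 = 399.7 N.
|f_req| = 137.6 ≤ 399.7 N → the steel block is in equilibrium; friction equals the required value.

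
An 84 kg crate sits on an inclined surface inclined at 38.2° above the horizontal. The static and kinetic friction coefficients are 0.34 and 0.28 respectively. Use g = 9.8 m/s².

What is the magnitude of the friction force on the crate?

Perpendicular to the surface, N = m g cos θ = 84·9.8·cos 38.2° = 646.9 N.
Along the slope the weight component is m g sin θ = 509.1 N; friction must supply exactly this, acting up-slope.
The static-friction ceiling is μ_s N = 0.34 × 646.9 = 220 N.
|509.1| exceeds 220 N, so the crate slips down-slope; friction is kinetic, f = μ_k N = 0.28×646.9 = 181 N.

f ≈ 181 N (up the incline)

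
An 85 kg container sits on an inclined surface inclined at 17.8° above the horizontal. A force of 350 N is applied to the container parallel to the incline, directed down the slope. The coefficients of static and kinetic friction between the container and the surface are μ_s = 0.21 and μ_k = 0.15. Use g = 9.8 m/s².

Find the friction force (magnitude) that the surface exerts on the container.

f ≈ 119 N (up the incline)

Normal force: N = m g cos θ = 85 × 9.8 × cos 17.8° = 793.1 N.
Parallel to the incline, ΣF = 0 gives f = m g sin θ + P = 254.6 + 350 = 604.6 N (up-slope positive).
The static-friction ceiling is μ_s N = 0.21 × 793.1 = 166.6 N.
|604.6| exceeds 166.6 N, so the container slips down-slope; friction is kinetic, f = μ_k N = 0.15×793.1 = 119 N.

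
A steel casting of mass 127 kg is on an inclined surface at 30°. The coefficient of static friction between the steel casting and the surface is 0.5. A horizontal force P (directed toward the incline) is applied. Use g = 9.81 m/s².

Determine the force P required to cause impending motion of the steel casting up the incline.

P ≈ 1890 N

At impending motion up the slope, friction acts down-slope at its limit: f = μ_s N.
Perpendicular to the incline: N = m g cos θ + P sin θ.
Along the incline: P cos θ = m g sin θ + μ_s N = m g sin θ + μ_s (m g cos θ + P sin θ).
Solving, P (cos θ − μ_s sin θ) = m g (sin θ + μ_s cos θ), so P = 127×9.81×(sin 30° + 0.5 cos 30°)/(cos 30° − 0.5 sin 30°) = 1250×0.933/0.616 = 1890 N.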